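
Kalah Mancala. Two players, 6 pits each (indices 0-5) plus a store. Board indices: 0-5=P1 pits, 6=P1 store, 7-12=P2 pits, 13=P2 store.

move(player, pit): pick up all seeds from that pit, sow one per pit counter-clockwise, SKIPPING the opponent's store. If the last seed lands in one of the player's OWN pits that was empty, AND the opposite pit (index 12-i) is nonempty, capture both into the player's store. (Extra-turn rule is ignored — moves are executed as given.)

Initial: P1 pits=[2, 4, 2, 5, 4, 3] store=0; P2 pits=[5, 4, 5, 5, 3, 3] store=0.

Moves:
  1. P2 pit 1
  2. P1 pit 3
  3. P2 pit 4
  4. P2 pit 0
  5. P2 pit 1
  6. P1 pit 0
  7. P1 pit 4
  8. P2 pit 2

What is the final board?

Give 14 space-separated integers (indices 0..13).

Move 1: P2 pit1 -> P1=[2,4,2,5,4,3](0) P2=[5,0,6,6,4,4](0)
Move 2: P1 pit3 -> P1=[2,4,2,0,5,4](1) P2=[6,1,6,6,4,4](0)
Move 3: P2 pit4 -> P1=[3,5,2,0,5,4](1) P2=[6,1,6,6,0,5](1)
Move 4: P2 pit0 -> P1=[3,5,2,0,5,4](1) P2=[0,2,7,7,1,6](2)
Move 5: P2 pit1 -> P1=[3,5,2,0,5,4](1) P2=[0,0,8,8,1,6](2)
Move 6: P1 pit0 -> P1=[0,6,3,0,5,4](10) P2=[0,0,0,8,1,6](2)
Move 7: P1 pit4 -> P1=[0,6,3,0,0,5](11) P2=[1,1,1,8,1,6](2)
Move 8: P2 pit2 -> P1=[0,6,3,0,0,5](11) P2=[1,1,0,9,1,6](2)

Answer: 0 6 3 0 0 5 11 1 1 0 9 1 6 2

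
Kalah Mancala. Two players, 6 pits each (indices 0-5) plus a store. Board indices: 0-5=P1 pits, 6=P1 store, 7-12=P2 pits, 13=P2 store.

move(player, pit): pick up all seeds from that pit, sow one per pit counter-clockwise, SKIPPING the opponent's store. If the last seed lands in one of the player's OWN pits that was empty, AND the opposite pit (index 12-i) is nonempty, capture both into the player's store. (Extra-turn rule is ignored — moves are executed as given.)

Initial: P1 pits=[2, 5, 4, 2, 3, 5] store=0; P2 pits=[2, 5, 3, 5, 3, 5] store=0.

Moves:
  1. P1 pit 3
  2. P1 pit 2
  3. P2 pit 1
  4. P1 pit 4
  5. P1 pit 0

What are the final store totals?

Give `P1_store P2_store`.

Move 1: P1 pit3 -> P1=[2,5,4,0,4,6](0) P2=[2,5,3,5,3,5](0)
Move 2: P1 pit2 -> P1=[2,5,0,1,5,7](1) P2=[2,5,3,5,3,5](0)
Move 3: P2 pit1 -> P1=[2,5,0,1,5,7](1) P2=[2,0,4,6,4,6](1)
Move 4: P1 pit4 -> P1=[2,5,0,1,0,8](2) P2=[3,1,5,6,4,6](1)
Move 5: P1 pit0 -> P1=[0,6,0,1,0,8](9) P2=[3,1,5,0,4,6](1)

Answer: 9 1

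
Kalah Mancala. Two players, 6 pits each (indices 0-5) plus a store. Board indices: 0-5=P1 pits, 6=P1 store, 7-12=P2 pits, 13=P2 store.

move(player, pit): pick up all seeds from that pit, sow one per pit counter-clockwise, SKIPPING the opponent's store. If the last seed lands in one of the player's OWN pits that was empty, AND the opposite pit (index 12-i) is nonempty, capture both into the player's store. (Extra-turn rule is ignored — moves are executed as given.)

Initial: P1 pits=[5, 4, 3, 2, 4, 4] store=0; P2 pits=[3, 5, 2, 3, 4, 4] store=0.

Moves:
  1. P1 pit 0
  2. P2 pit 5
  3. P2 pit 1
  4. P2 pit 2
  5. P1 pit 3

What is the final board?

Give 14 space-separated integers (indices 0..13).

Move 1: P1 pit0 -> P1=[0,5,4,3,5,5](0) P2=[3,5,2,3,4,4](0)
Move 2: P2 pit5 -> P1=[1,6,5,3,5,5](0) P2=[3,5,2,3,4,0](1)
Move 3: P2 pit1 -> P1=[1,6,5,3,5,5](0) P2=[3,0,3,4,5,1](2)
Move 4: P2 pit2 -> P1=[1,6,5,3,5,5](0) P2=[3,0,0,5,6,2](2)
Move 5: P1 pit3 -> P1=[1,6,5,0,6,6](1) P2=[3,0,0,5,6,2](2)

Answer: 1 6 5 0 6 6 1 3 0 0 5 6 2 2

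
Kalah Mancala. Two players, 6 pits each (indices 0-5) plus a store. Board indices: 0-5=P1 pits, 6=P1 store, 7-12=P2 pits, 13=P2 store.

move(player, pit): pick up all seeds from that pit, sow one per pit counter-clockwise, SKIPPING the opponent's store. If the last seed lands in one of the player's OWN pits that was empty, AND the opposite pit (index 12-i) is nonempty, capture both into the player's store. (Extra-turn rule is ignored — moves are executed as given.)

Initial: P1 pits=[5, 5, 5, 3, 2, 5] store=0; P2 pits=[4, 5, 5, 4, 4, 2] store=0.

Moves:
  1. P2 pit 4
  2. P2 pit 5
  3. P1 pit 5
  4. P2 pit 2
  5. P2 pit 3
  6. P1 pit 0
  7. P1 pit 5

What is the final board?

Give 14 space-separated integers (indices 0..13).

Answer: 0 10 7 4 3 0 3 6 7 1 0 2 2 4

Derivation:
Move 1: P2 pit4 -> P1=[6,6,5,3,2,5](0) P2=[4,5,5,4,0,3](1)
Move 2: P2 pit5 -> P1=[7,7,5,3,2,5](0) P2=[4,5,5,4,0,0](2)
Move 3: P1 pit5 -> P1=[7,7,5,3,2,0](1) P2=[5,6,6,5,0,0](2)
Move 4: P2 pit2 -> P1=[8,8,5,3,2,0](1) P2=[5,6,0,6,1,1](3)
Move 5: P2 pit3 -> P1=[9,9,6,3,2,0](1) P2=[5,6,0,0,2,2](4)
Move 6: P1 pit0 -> P1=[0,10,7,4,3,1](2) P2=[6,7,1,0,2,2](4)
Move 7: P1 pit5 -> P1=[0,10,7,4,3,0](3) P2=[6,7,1,0,2,2](4)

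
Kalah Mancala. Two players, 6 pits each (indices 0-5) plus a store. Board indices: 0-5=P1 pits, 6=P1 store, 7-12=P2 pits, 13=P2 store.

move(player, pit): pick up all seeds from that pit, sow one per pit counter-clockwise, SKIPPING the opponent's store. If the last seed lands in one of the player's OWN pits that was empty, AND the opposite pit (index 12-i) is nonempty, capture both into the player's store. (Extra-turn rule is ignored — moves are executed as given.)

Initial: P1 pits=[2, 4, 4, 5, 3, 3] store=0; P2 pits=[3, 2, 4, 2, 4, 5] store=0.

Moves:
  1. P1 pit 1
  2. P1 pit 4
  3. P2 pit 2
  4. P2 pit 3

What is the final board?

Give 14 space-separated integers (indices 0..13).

Answer: 2 0 5 6 0 5 1 4 3 0 0 6 7 2

Derivation:
Move 1: P1 pit1 -> P1=[2,0,5,6,4,4](0) P2=[3,2,4,2,4,5](0)
Move 2: P1 pit4 -> P1=[2,0,5,6,0,5](1) P2=[4,3,4,2,4,5](0)
Move 3: P2 pit2 -> P1=[2,0,5,6,0,5](1) P2=[4,3,0,3,5,6](1)
Move 4: P2 pit3 -> P1=[2,0,5,6,0,5](1) P2=[4,3,0,0,6,7](2)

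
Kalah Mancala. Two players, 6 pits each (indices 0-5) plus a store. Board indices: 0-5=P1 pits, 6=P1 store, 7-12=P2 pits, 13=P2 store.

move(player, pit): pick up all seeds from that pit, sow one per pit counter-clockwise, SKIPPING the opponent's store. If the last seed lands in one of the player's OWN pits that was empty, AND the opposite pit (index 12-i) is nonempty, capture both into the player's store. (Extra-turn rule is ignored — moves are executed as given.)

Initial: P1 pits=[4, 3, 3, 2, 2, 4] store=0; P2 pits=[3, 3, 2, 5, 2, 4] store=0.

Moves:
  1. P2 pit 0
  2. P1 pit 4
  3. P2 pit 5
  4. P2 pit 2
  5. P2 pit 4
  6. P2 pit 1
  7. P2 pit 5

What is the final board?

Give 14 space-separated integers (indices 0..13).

Move 1: P2 pit0 -> P1=[4,3,3,2,2,4](0) P2=[0,4,3,6,2,4](0)
Move 2: P1 pit4 -> P1=[4,3,3,2,0,5](1) P2=[0,4,3,6,2,4](0)
Move 3: P2 pit5 -> P1=[5,4,4,2,0,5](1) P2=[0,4,3,6,2,0](1)
Move 4: P2 pit2 -> P1=[0,4,4,2,0,5](1) P2=[0,4,0,7,3,0](7)
Move 5: P2 pit4 -> P1=[1,4,4,2,0,5](1) P2=[0,4,0,7,0,1](8)
Move 6: P2 pit1 -> P1=[1,4,4,2,0,5](1) P2=[0,0,1,8,1,2](8)
Move 7: P2 pit5 -> P1=[2,4,4,2,0,5](1) P2=[0,0,1,8,1,0](9)

Answer: 2 4 4 2 0 5 1 0 0 1 8 1 0 9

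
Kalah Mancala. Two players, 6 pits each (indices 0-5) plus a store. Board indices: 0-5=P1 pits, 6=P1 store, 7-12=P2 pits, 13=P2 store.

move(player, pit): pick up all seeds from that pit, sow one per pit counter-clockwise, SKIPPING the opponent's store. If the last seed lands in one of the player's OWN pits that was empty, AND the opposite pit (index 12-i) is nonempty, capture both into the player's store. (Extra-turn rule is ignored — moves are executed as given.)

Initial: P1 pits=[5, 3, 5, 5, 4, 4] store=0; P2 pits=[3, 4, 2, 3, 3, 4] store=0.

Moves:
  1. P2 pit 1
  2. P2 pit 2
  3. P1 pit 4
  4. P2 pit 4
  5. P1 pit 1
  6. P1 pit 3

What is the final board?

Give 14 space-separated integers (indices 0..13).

Move 1: P2 pit1 -> P1=[5,3,5,5,4,4](0) P2=[3,0,3,4,4,5](0)
Move 2: P2 pit2 -> P1=[5,3,5,5,4,4](0) P2=[3,0,0,5,5,6](0)
Move 3: P1 pit4 -> P1=[5,3,5,5,0,5](1) P2=[4,1,0,5,5,6](0)
Move 4: P2 pit4 -> P1=[6,4,6,5,0,5](1) P2=[4,1,0,5,0,7](1)
Move 5: P1 pit1 -> P1=[6,0,7,6,1,6](1) P2=[4,1,0,5,0,7](1)
Move 6: P1 pit3 -> P1=[6,0,7,0,2,7](2) P2=[5,2,1,5,0,7](1)

Answer: 6 0 7 0 2 7 2 5 2 1 5 0 7 1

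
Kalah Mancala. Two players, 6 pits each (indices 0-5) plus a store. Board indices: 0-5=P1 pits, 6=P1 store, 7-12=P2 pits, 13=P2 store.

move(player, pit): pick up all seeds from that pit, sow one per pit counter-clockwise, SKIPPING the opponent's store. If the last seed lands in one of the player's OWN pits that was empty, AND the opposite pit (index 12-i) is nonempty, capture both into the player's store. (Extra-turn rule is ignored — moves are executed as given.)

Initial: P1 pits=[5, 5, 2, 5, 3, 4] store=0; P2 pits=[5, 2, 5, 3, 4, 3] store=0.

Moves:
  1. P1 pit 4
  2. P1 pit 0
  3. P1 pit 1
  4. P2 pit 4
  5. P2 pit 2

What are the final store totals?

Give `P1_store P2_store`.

Move 1: P1 pit4 -> P1=[5,5,2,5,0,5](1) P2=[6,2,5,3,4,3](0)
Move 2: P1 pit0 -> P1=[0,6,3,6,1,6](1) P2=[6,2,5,3,4,3](0)
Move 3: P1 pit1 -> P1=[0,0,4,7,2,7](2) P2=[7,2,5,3,4,3](0)
Move 4: P2 pit4 -> P1=[1,1,4,7,2,7](2) P2=[7,2,5,3,0,4](1)
Move 5: P2 pit2 -> P1=[2,1,4,7,2,7](2) P2=[7,2,0,4,1,5](2)

Answer: 2 2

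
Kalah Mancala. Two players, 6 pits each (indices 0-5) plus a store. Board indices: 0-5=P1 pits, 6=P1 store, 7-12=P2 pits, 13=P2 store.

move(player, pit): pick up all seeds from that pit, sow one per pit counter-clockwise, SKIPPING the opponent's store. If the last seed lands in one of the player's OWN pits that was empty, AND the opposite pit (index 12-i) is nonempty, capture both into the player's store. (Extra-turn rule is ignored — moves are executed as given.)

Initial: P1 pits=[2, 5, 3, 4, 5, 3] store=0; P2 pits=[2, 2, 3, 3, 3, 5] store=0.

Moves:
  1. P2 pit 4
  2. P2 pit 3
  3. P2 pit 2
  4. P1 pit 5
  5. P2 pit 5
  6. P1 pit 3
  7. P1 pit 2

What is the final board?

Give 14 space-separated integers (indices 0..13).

Answer: 4 6 0 1 8 3 3 5 4 0 1 2 0 3

Derivation:
Move 1: P2 pit4 -> P1=[3,5,3,4,5,3](0) P2=[2,2,3,3,0,6](1)
Move 2: P2 pit3 -> P1=[3,5,3,4,5,3](0) P2=[2,2,3,0,1,7](2)
Move 3: P2 pit2 -> P1=[3,5,3,4,5,3](0) P2=[2,2,0,1,2,8](2)
Move 4: P1 pit5 -> P1=[3,5,3,4,5,0](1) P2=[3,3,0,1,2,8](2)
Move 5: P2 pit5 -> P1=[4,6,4,5,6,1](1) P2=[4,3,0,1,2,0](3)
Move 6: P1 pit3 -> P1=[4,6,4,0,7,2](2) P2=[5,4,0,1,2,0](3)
Move 7: P1 pit2 -> P1=[4,6,0,1,8,3](3) P2=[5,4,0,1,2,0](3)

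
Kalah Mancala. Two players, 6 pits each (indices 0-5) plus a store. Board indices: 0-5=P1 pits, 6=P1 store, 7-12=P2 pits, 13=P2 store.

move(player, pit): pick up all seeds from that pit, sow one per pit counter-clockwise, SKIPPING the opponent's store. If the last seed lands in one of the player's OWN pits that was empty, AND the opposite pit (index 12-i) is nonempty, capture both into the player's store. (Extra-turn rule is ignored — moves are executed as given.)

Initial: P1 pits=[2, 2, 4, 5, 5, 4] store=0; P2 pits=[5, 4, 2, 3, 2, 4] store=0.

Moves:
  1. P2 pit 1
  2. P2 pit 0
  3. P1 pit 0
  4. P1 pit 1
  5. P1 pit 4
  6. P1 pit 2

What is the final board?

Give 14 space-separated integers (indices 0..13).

Move 1: P2 pit1 -> P1=[2,2,4,5,5,4](0) P2=[5,0,3,4,3,5](0)
Move 2: P2 pit0 -> P1=[2,2,4,5,5,4](0) P2=[0,1,4,5,4,6](0)
Move 3: P1 pit0 -> P1=[0,3,5,5,5,4](0) P2=[0,1,4,5,4,6](0)
Move 4: P1 pit1 -> P1=[0,0,6,6,6,4](0) P2=[0,1,4,5,4,6](0)
Move 5: P1 pit4 -> P1=[0,0,6,6,0,5](1) P2=[1,2,5,6,4,6](0)
Move 6: P1 pit2 -> P1=[0,0,0,7,1,6](2) P2=[2,3,5,6,4,6](0)

Answer: 0 0 0 7 1 6 2 2 3 5 6 4 6 0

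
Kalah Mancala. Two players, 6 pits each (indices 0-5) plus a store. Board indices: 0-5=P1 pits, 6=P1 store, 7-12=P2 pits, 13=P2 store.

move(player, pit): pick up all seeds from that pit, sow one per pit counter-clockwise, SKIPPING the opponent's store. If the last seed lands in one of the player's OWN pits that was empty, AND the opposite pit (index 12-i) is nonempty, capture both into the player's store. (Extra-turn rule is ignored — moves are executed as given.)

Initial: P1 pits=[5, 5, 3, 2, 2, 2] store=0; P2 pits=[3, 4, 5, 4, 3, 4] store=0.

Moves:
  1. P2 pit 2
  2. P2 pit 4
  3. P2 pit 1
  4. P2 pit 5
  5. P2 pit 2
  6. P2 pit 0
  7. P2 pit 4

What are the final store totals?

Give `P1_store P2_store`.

Answer: 0 12

Derivation:
Move 1: P2 pit2 -> P1=[6,5,3,2,2,2](0) P2=[3,4,0,5,4,5](1)
Move 2: P2 pit4 -> P1=[7,6,3,2,2,2](0) P2=[3,4,0,5,0,6](2)
Move 3: P2 pit1 -> P1=[7,6,3,2,2,2](0) P2=[3,0,1,6,1,7](2)
Move 4: P2 pit5 -> P1=[8,7,4,3,3,3](0) P2=[3,0,1,6,1,0](3)
Move 5: P2 pit2 -> P1=[8,7,4,3,3,3](0) P2=[3,0,0,7,1,0](3)
Move 6: P2 pit0 -> P1=[8,7,4,3,3,3](0) P2=[0,1,1,8,1,0](3)
Move 7: P2 pit4 -> P1=[0,7,4,3,3,3](0) P2=[0,1,1,8,0,0](12)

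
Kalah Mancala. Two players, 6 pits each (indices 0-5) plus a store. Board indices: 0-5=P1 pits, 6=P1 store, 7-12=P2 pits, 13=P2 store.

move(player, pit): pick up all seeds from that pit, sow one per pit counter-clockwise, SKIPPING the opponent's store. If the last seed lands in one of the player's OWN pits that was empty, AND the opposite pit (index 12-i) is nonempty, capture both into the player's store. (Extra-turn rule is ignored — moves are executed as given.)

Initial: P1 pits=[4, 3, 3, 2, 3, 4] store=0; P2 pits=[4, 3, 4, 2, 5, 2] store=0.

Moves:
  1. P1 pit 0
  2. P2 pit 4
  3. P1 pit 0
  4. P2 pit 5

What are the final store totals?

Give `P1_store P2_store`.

Move 1: P1 pit0 -> P1=[0,4,4,3,4,4](0) P2=[4,3,4,2,5,2](0)
Move 2: P2 pit4 -> P1=[1,5,5,3,4,4](0) P2=[4,3,4,2,0,3](1)
Move 3: P1 pit0 -> P1=[0,6,5,3,4,4](0) P2=[4,3,4,2,0,3](1)
Move 4: P2 pit5 -> P1=[1,7,5,3,4,4](0) P2=[4,3,4,2,0,0](2)

Answer: 0 2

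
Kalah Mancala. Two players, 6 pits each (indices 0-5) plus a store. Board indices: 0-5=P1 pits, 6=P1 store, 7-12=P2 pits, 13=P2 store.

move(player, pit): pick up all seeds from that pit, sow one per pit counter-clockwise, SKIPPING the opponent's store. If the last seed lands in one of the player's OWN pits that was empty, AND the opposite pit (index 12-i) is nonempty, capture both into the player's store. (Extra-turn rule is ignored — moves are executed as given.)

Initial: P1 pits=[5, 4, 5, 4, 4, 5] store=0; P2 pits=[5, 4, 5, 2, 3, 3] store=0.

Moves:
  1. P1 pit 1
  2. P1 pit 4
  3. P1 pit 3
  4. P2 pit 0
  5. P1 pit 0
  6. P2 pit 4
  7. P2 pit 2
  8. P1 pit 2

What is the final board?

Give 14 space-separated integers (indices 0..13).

Answer: 2 3 0 2 3 10 4 1 8 1 5 1 6 3

Derivation:
Move 1: P1 pit1 -> P1=[5,0,6,5,5,6](0) P2=[5,4,5,2,3,3](0)
Move 2: P1 pit4 -> P1=[5,0,6,5,0,7](1) P2=[6,5,6,2,3,3](0)
Move 3: P1 pit3 -> P1=[5,0,6,0,1,8](2) P2=[7,6,6,2,3,3](0)
Move 4: P2 pit0 -> P1=[6,0,6,0,1,8](2) P2=[0,7,7,3,4,4](1)
Move 5: P1 pit0 -> P1=[0,1,7,1,2,9](3) P2=[0,7,7,3,4,4](1)
Move 6: P2 pit4 -> P1=[1,2,7,1,2,9](3) P2=[0,7,7,3,0,5](2)
Move 7: P2 pit2 -> P1=[2,3,8,1,2,9](3) P2=[0,7,0,4,1,6](3)
Move 8: P1 pit2 -> P1=[2,3,0,2,3,10](4) P2=[1,8,1,5,1,6](3)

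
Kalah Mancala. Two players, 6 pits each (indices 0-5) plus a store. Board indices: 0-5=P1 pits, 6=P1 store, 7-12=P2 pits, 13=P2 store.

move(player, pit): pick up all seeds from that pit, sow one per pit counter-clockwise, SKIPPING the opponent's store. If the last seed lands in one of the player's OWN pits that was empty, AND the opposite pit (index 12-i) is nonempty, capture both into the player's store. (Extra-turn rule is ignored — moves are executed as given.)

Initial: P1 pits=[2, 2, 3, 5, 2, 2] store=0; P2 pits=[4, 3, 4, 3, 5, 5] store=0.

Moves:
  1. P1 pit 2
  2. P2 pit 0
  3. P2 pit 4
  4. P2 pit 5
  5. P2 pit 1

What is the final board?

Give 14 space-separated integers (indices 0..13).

Answer: 0 4 2 8 4 3 0 0 0 6 5 1 0 7

Derivation:
Move 1: P1 pit2 -> P1=[2,2,0,6,3,3](0) P2=[4,3,4,3,5,5](0)
Move 2: P2 pit0 -> P1=[2,2,0,6,3,3](0) P2=[0,4,5,4,6,5](0)
Move 3: P2 pit4 -> P1=[3,3,1,7,3,3](0) P2=[0,4,5,4,0,6](1)
Move 4: P2 pit5 -> P1=[4,4,2,8,4,3](0) P2=[0,4,5,4,0,0](2)
Move 5: P2 pit1 -> P1=[0,4,2,8,4,3](0) P2=[0,0,6,5,1,0](7)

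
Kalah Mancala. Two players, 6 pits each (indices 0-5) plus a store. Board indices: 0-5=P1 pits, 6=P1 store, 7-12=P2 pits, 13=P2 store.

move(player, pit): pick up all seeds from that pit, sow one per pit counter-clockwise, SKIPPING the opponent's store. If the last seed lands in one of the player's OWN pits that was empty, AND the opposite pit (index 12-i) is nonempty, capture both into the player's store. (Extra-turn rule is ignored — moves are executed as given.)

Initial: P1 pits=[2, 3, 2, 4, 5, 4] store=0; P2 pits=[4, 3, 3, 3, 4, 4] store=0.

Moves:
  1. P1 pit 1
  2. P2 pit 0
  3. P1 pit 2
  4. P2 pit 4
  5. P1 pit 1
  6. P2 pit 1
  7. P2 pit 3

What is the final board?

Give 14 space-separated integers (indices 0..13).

Answer: 4 1 2 6 7 5 0 0 0 5 0 2 7 2

Derivation:
Move 1: P1 pit1 -> P1=[2,0,3,5,6,4](0) P2=[4,3,3,3,4,4](0)
Move 2: P2 pit0 -> P1=[2,0,3,5,6,4](0) P2=[0,4,4,4,5,4](0)
Move 3: P1 pit2 -> P1=[2,0,0,6,7,5](0) P2=[0,4,4,4,5,4](0)
Move 4: P2 pit4 -> P1=[3,1,1,6,7,5](0) P2=[0,4,4,4,0,5](1)
Move 5: P1 pit1 -> P1=[3,0,2,6,7,5](0) P2=[0,4,4,4,0,5](1)
Move 6: P2 pit1 -> P1=[3,0,2,6,7,5](0) P2=[0,0,5,5,1,6](1)
Move 7: P2 pit3 -> P1=[4,1,2,6,7,5](0) P2=[0,0,5,0,2,7](2)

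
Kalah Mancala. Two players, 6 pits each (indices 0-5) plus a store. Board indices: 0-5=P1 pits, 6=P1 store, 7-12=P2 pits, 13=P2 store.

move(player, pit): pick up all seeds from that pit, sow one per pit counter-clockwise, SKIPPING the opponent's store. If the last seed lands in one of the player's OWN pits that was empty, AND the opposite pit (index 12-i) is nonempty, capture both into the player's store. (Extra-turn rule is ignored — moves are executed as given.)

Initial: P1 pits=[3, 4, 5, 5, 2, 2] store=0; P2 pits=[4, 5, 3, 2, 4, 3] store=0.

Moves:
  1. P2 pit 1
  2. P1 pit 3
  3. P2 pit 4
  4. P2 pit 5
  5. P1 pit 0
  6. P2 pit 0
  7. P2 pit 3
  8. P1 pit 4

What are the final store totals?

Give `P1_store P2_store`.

Move 1: P2 pit1 -> P1=[3,4,5,5,2,2](0) P2=[4,0,4,3,5,4](1)
Move 2: P1 pit3 -> P1=[3,4,5,0,3,3](1) P2=[5,1,4,3,5,4](1)
Move 3: P2 pit4 -> P1=[4,5,6,0,3,3](1) P2=[5,1,4,3,0,5](2)
Move 4: P2 pit5 -> P1=[5,6,7,1,3,3](1) P2=[5,1,4,3,0,0](3)
Move 5: P1 pit0 -> P1=[0,7,8,2,4,4](1) P2=[5,1,4,3,0,0](3)
Move 6: P2 pit0 -> P1=[0,7,8,2,4,4](1) P2=[0,2,5,4,1,1](3)
Move 7: P2 pit3 -> P1=[1,7,8,2,4,4](1) P2=[0,2,5,0,2,2](4)
Move 8: P1 pit4 -> P1=[1,7,8,2,0,5](2) P2=[1,3,5,0,2,2](4)

Answer: 2 4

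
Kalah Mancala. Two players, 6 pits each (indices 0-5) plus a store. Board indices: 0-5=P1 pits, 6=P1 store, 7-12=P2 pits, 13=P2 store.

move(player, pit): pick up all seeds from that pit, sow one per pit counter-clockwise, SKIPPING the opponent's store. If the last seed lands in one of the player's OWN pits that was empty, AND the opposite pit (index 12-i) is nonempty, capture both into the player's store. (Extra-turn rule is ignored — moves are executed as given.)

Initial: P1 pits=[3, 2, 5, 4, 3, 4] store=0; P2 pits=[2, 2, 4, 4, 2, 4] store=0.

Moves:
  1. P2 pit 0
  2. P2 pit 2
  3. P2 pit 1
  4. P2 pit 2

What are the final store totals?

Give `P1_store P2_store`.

Move 1: P2 pit0 -> P1=[3,2,5,4,3,4](0) P2=[0,3,5,4,2,4](0)
Move 2: P2 pit2 -> P1=[4,2,5,4,3,4](0) P2=[0,3,0,5,3,5](1)
Move 3: P2 pit1 -> P1=[4,2,5,4,3,4](0) P2=[0,0,1,6,4,5](1)
Move 4: P2 pit2 -> P1=[4,2,5,4,3,4](0) P2=[0,0,0,7,4,5](1)

Answer: 0 1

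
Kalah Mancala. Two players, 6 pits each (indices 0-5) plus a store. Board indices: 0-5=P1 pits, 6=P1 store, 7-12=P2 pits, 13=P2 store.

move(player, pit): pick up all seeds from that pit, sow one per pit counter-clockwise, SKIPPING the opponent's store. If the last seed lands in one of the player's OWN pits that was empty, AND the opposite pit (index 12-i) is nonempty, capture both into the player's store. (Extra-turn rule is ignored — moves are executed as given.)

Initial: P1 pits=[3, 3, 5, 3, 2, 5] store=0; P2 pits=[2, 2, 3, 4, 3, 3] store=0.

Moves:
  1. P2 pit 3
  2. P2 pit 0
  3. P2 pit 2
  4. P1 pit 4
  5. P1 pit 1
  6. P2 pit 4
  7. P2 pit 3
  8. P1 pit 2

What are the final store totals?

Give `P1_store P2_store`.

Move 1: P2 pit3 -> P1=[4,3,5,3,2,5](0) P2=[2,2,3,0,4,4](1)
Move 2: P2 pit0 -> P1=[4,3,5,3,2,5](0) P2=[0,3,4,0,4,4](1)
Move 3: P2 pit2 -> P1=[4,3,5,3,2,5](0) P2=[0,3,0,1,5,5](2)
Move 4: P1 pit4 -> P1=[4,3,5,3,0,6](1) P2=[0,3,0,1,5,5](2)
Move 5: P1 pit1 -> P1=[4,0,6,4,0,6](5) P2=[0,0,0,1,5,5](2)
Move 6: P2 pit4 -> P1=[5,1,7,4,0,6](5) P2=[0,0,0,1,0,6](3)
Move 7: P2 pit3 -> P1=[5,0,7,4,0,6](5) P2=[0,0,0,0,0,6](5)
Move 8: P1 pit2 -> P1=[5,0,0,5,1,7](6) P2=[1,1,1,0,0,6](5)

Answer: 6 5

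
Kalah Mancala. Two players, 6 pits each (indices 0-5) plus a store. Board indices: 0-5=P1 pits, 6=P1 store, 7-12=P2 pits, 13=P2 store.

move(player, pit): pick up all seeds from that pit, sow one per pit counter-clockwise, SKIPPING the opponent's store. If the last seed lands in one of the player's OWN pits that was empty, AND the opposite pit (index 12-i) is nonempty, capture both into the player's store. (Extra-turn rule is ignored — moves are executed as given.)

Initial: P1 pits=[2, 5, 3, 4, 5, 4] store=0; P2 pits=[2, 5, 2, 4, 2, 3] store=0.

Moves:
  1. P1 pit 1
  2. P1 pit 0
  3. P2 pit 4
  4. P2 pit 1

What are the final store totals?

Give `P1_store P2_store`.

Move 1: P1 pit1 -> P1=[2,0,4,5,6,5](1) P2=[2,5,2,4,2,3](0)
Move 2: P1 pit0 -> P1=[0,1,5,5,6,5](1) P2=[2,5,2,4,2,3](0)
Move 3: P2 pit4 -> P1=[0,1,5,5,6,5](1) P2=[2,5,2,4,0,4](1)
Move 4: P2 pit1 -> P1=[0,1,5,5,6,5](1) P2=[2,0,3,5,1,5](2)

Answer: 1 2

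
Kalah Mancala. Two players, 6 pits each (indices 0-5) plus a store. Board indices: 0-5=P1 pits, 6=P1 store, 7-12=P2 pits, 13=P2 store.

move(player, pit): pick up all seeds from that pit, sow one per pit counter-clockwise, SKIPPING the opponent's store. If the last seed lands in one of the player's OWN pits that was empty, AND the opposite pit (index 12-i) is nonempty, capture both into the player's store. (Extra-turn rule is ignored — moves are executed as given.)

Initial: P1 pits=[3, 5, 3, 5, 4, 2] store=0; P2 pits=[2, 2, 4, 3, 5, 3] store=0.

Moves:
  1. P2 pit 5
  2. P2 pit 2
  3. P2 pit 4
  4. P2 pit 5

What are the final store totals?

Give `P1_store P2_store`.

Answer: 0 4

Derivation:
Move 1: P2 pit5 -> P1=[4,6,3,5,4,2](0) P2=[2,2,4,3,5,0](1)
Move 2: P2 pit2 -> P1=[4,6,3,5,4,2](0) P2=[2,2,0,4,6,1](2)
Move 3: P2 pit4 -> P1=[5,7,4,6,4,2](0) P2=[2,2,0,4,0,2](3)
Move 4: P2 pit5 -> P1=[6,7,4,6,4,2](0) P2=[2,2,0,4,0,0](4)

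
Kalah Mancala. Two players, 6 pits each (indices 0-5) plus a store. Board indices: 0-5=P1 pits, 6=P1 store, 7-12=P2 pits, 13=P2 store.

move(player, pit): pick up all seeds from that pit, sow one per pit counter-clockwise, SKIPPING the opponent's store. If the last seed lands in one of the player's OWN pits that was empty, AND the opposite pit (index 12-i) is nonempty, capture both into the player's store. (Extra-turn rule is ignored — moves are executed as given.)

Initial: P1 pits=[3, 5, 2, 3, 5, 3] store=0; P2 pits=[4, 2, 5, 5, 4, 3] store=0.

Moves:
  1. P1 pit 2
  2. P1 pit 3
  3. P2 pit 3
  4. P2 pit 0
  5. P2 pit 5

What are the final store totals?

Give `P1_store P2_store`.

Move 1: P1 pit2 -> P1=[3,5,0,4,6,3](0) P2=[4,2,5,5,4,3](0)
Move 2: P1 pit3 -> P1=[3,5,0,0,7,4](1) P2=[5,2,5,5,4,3](0)
Move 3: P2 pit3 -> P1=[4,6,0,0,7,4](1) P2=[5,2,5,0,5,4](1)
Move 4: P2 pit0 -> P1=[4,6,0,0,7,4](1) P2=[0,3,6,1,6,5](1)
Move 5: P2 pit5 -> P1=[5,7,1,1,7,4](1) P2=[0,3,6,1,6,0](2)

Answer: 1 2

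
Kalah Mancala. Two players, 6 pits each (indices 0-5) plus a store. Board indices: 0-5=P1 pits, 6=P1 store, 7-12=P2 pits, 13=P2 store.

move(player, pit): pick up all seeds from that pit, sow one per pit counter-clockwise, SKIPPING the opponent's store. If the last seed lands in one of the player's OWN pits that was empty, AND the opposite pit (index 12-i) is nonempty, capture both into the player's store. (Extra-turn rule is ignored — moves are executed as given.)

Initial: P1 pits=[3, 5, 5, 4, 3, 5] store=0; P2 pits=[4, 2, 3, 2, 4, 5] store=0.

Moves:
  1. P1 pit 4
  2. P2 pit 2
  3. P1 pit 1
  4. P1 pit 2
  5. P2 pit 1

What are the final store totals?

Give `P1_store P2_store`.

Answer: 3 0

Derivation:
Move 1: P1 pit4 -> P1=[3,5,5,4,0,6](1) P2=[5,2,3,2,4,5](0)
Move 2: P2 pit2 -> P1=[3,5,5,4,0,6](1) P2=[5,2,0,3,5,6](0)
Move 3: P1 pit1 -> P1=[3,0,6,5,1,7](2) P2=[5,2,0,3,5,6](0)
Move 4: P1 pit2 -> P1=[3,0,0,6,2,8](3) P2=[6,3,0,3,5,6](0)
Move 5: P2 pit1 -> P1=[3,0,0,6,2,8](3) P2=[6,0,1,4,6,6](0)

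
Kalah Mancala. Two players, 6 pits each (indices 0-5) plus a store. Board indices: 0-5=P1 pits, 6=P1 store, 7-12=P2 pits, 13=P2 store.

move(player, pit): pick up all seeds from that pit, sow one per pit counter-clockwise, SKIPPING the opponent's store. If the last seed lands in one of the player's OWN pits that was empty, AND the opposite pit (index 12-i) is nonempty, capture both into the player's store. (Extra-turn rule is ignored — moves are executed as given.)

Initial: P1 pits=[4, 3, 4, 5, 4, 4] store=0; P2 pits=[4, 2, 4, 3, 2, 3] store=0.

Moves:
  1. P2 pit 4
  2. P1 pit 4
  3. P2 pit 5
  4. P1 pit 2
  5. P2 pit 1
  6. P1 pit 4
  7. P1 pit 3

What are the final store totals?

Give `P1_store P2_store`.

Answer: 3 7

Derivation:
Move 1: P2 pit4 -> P1=[4,3,4,5,4,4](0) P2=[4,2,4,3,0,4](1)
Move 2: P1 pit4 -> P1=[4,3,4,5,0,5](1) P2=[5,3,4,3,0,4](1)
Move 3: P2 pit5 -> P1=[5,4,5,5,0,5](1) P2=[5,3,4,3,0,0](2)
Move 4: P1 pit2 -> P1=[5,4,0,6,1,6](2) P2=[6,3,4,3,0,0](2)
Move 5: P2 pit1 -> P1=[5,0,0,6,1,6](2) P2=[6,0,5,4,0,0](7)
Move 6: P1 pit4 -> P1=[5,0,0,6,0,7](2) P2=[6,0,5,4,0,0](7)
Move 7: P1 pit3 -> P1=[5,0,0,0,1,8](3) P2=[7,1,6,4,0,0](7)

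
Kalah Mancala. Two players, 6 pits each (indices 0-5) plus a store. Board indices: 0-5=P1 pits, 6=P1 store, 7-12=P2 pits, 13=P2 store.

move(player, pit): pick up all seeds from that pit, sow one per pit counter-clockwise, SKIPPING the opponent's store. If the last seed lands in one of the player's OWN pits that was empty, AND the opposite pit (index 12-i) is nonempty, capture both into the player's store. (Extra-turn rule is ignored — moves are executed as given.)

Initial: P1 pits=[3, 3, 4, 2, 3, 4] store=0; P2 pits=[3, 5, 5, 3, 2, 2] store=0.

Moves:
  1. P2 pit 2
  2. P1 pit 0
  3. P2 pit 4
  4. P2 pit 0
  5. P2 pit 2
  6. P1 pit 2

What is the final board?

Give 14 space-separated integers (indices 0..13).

Answer: 1 4 0 4 5 5 1 1 6 0 6 0 4 2

Derivation:
Move 1: P2 pit2 -> P1=[4,3,4,2,3,4](0) P2=[3,5,0,4,3,3](1)
Move 2: P1 pit0 -> P1=[0,4,5,3,4,4](0) P2=[3,5,0,4,3,3](1)
Move 3: P2 pit4 -> P1=[1,4,5,3,4,4](0) P2=[3,5,0,4,0,4](2)
Move 4: P2 pit0 -> P1=[1,4,5,3,4,4](0) P2=[0,6,1,5,0,4](2)
Move 5: P2 pit2 -> P1=[1,4,5,3,4,4](0) P2=[0,6,0,6,0,4](2)
Move 6: P1 pit2 -> P1=[1,4,0,4,5,5](1) P2=[1,6,0,6,0,4](2)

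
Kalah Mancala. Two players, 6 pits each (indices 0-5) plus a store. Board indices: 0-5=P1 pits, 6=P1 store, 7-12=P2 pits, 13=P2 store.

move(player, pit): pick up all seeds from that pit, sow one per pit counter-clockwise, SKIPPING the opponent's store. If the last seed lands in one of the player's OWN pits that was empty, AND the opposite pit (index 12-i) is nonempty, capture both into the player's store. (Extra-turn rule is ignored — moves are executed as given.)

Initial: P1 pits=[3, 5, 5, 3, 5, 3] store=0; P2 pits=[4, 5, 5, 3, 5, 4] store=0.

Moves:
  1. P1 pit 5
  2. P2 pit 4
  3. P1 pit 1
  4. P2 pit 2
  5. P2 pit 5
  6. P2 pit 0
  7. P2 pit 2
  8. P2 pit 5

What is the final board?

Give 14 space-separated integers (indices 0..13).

Answer: 6 1 8 5 7 1 2 0 7 0 6 2 0 5

Derivation:
Move 1: P1 pit5 -> P1=[3,5,5,3,5,0](1) P2=[5,6,5,3,5,4](0)
Move 2: P2 pit4 -> P1=[4,6,6,3,5,0](1) P2=[5,6,5,3,0,5](1)
Move 3: P1 pit1 -> P1=[4,0,7,4,6,1](2) P2=[6,6,5,3,0,5](1)
Move 4: P2 pit2 -> P1=[5,0,7,4,6,1](2) P2=[6,6,0,4,1,6](2)
Move 5: P2 pit5 -> P1=[6,1,8,5,7,1](2) P2=[6,6,0,4,1,0](3)
Move 6: P2 pit0 -> P1=[6,1,8,5,7,1](2) P2=[0,7,1,5,2,1](4)
Move 7: P2 pit2 -> P1=[6,1,8,5,7,1](2) P2=[0,7,0,6,2,1](4)
Move 8: P2 pit5 -> P1=[6,1,8,5,7,1](2) P2=[0,7,0,6,2,0](5)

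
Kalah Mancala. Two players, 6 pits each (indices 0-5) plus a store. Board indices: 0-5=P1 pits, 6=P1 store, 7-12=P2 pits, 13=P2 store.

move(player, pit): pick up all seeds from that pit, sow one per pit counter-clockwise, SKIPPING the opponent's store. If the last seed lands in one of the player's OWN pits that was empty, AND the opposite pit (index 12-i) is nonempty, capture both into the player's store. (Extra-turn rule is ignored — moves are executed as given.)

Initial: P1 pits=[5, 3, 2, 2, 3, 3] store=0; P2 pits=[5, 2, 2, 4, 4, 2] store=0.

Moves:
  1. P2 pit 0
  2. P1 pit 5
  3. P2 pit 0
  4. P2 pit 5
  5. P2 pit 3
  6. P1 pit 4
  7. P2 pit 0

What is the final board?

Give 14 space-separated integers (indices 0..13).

Move 1: P2 pit0 -> P1=[5,3,2,2,3,3](0) P2=[0,3,3,5,5,3](0)
Move 2: P1 pit5 -> P1=[5,3,2,2,3,0](1) P2=[1,4,3,5,5,3](0)
Move 3: P2 pit0 -> P1=[5,3,2,2,3,0](1) P2=[0,5,3,5,5,3](0)
Move 4: P2 pit5 -> P1=[6,4,2,2,3,0](1) P2=[0,5,3,5,5,0](1)
Move 5: P2 pit3 -> P1=[7,5,2,2,3,0](1) P2=[0,5,3,0,6,1](2)
Move 6: P1 pit4 -> P1=[7,5,2,2,0,1](2) P2=[1,5,3,0,6,1](2)
Move 7: P2 pit0 -> P1=[7,5,2,2,0,1](2) P2=[0,6,3,0,6,1](2)

Answer: 7 5 2 2 0 1 2 0 6 3 0 6 1 2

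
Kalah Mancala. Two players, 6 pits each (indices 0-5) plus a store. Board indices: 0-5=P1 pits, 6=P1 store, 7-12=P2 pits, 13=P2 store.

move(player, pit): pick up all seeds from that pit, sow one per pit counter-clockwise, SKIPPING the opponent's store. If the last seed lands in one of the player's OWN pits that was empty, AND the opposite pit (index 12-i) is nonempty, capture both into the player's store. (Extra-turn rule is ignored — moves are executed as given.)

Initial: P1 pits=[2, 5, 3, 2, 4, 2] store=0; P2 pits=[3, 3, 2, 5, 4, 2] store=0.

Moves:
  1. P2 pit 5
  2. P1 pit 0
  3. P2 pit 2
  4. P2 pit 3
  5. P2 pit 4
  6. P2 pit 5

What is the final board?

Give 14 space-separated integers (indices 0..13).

Answer: 3 8 6 4 4 2 0 3 3 0 0 0 0 4

Derivation:
Move 1: P2 pit5 -> P1=[3,5,3,2,4,2](0) P2=[3,3,2,5,4,0](1)
Move 2: P1 pit0 -> P1=[0,6,4,3,4,2](0) P2=[3,3,2,5,4,0](1)
Move 3: P2 pit2 -> P1=[0,6,4,3,4,2](0) P2=[3,3,0,6,5,0](1)
Move 4: P2 pit3 -> P1=[1,7,5,3,4,2](0) P2=[3,3,0,0,6,1](2)
Move 5: P2 pit4 -> P1=[2,8,6,4,4,2](0) P2=[3,3,0,0,0,2](3)
Move 6: P2 pit5 -> P1=[3,8,6,4,4,2](0) P2=[3,3,0,0,0,0](4)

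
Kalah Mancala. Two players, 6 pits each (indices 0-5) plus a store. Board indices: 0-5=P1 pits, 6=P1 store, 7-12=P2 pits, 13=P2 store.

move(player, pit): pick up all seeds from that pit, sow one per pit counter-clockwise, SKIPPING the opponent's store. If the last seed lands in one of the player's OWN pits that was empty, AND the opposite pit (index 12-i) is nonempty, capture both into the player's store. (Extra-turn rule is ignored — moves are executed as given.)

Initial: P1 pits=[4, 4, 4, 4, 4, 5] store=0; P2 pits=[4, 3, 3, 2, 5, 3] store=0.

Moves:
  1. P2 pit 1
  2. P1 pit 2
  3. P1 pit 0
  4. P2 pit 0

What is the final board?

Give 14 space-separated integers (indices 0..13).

Answer: 0 5 1 6 6 6 1 0 1 5 4 7 3 0

Derivation:
Move 1: P2 pit1 -> P1=[4,4,4,4,4,5](0) P2=[4,0,4,3,6,3](0)
Move 2: P1 pit2 -> P1=[4,4,0,5,5,6](1) P2=[4,0,4,3,6,3](0)
Move 3: P1 pit0 -> P1=[0,5,1,6,6,6](1) P2=[4,0,4,3,6,3](0)
Move 4: P2 pit0 -> P1=[0,5,1,6,6,6](1) P2=[0,1,5,4,7,3](0)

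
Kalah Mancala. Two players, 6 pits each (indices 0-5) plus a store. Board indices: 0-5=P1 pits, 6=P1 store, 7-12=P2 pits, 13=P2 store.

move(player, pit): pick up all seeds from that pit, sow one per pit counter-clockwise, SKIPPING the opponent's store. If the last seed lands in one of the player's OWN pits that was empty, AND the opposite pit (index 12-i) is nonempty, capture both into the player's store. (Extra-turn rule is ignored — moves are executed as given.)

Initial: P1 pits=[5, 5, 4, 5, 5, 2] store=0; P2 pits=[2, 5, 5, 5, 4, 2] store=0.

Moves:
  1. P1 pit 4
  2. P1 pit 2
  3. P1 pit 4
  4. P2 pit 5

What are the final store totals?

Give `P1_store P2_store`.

Answer: 2 1

Derivation:
Move 1: P1 pit4 -> P1=[5,5,4,5,0,3](1) P2=[3,6,6,5,4,2](0)
Move 2: P1 pit2 -> P1=[5,5,0,6,1,4](2) P2=[3,6,6,5,4,2](0)
Move 3: P1 pit4 -> P1=[5,5,0,6,0,5](2) P2=[3,6,6,5,4,2](0)
Move 4: P2 pit5 -> P1=[6,5,0,6,0,5](2) P2=[3,6,6,5,4,0](1)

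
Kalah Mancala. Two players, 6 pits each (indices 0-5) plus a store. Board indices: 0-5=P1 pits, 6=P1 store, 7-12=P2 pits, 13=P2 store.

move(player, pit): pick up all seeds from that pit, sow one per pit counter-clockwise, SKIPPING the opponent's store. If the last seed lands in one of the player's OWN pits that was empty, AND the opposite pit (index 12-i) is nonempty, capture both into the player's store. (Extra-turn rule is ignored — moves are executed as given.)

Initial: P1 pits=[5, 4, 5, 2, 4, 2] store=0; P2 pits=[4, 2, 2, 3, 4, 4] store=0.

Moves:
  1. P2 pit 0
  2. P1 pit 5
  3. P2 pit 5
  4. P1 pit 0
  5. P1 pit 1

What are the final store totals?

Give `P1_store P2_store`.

Answer: 3 1

Derivation:
Move 1: P2 pit0 -> P1=[5,4,5,2,4,2](0) P2=[0,3,3,4,5,4](0)
Move 2: P1 pit5 -> P1=[5,4,5,2,4,0](1) P2=[1,3,3,4,5,4](0)
Move 3: P2 pit5 -> P1=[6,5,6,2,4,0](1) P2=[1,3,3,4,5,0](1)
Move 4: P1 pit0 -> P1=[0,6,7,3,5,1](2) P2=[1,3,3,4,5,0](1)
Move 5: P1 pit1 -> P1=[0,0,8,4,6,2](3) P2=[2,3,3,4,5,0](1)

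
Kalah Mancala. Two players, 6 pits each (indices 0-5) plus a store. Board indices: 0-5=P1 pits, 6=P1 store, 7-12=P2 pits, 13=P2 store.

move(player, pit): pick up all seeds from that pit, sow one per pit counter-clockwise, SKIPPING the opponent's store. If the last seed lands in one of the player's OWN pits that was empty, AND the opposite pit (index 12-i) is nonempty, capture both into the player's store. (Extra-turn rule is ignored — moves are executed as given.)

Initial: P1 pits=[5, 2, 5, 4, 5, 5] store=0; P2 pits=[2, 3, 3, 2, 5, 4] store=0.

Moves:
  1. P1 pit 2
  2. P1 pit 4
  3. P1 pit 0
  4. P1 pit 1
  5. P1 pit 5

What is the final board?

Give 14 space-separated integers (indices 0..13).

Answer: 0 0 2 7 2 0 9 5 5 5 4 6 0 0

Derivation:
Move 1: P1 pit2 -> P1=[5,2,0,5,6,6](1) P2=[3,3,3,2,5,4](0)
Move 2: P1 pit4 -> P1=[5,2,0,5,0,7](2) P2=[4,4,4,3,5,4](0)
Move 3: P1 pit0 -> P1=[0,3,1,6,1,8](2) P2=[4,4,4,3,5,4](0)
Move 4: P1 pit1 -> P1=[0,0,2,7,2,8](2) P2=[4,4,4,3,5,4](0)
Move 5: P1 pit5 -> P1=[0,0,2,7,2,0](9) P2=[5,5,5,4,6,0](0)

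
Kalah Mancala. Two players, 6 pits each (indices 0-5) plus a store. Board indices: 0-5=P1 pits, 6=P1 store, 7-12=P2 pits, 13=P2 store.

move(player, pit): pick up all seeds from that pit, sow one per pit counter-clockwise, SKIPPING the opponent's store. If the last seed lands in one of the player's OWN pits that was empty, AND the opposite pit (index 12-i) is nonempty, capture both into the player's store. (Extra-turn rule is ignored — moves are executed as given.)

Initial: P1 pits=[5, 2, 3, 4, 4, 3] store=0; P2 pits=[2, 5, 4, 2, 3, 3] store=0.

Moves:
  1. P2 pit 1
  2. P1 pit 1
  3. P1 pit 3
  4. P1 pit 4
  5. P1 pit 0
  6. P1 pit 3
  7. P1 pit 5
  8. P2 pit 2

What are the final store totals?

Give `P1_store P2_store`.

Answer: 3 2

Derivation:
Move 1: P2 pit1 -> P1=[5,2,3,4,4,3](0) P2=[2,0,5,3,4,4](1)
Move 2: P1 pit1 -> P1=[5,0,4,5,4,3](0) P2=[2,0,5,3,4,4](1)
Move 3: P1 pit3 -> P1=[5,0,4,0,5,4](1) P2=[3,1,5,3,4,4](1)
Move 4: P1 pit4 -> P1=[5,0,4,0,0,5](2) P2=[4,2,6,3,4,4](1)
Move 5: P1 pit0 -> P1=[0,1,5,1,1,6](2) P2=[4,2,6,3,4,4](1)
Move 6: P1 pit3 -> P1=[0,1,5,0,2,6](2) P2=[4,2,6,3,4,4](1)
Move 7: P1 pit5 -> P1=[0,1,5,0,2,0](3) P2=[5,3,7,4,5,4](1)
Move 8: P2 pit2 -> P1=[1,2,6,0,2,0](3) P2=[5,3,0,5,6,5](2)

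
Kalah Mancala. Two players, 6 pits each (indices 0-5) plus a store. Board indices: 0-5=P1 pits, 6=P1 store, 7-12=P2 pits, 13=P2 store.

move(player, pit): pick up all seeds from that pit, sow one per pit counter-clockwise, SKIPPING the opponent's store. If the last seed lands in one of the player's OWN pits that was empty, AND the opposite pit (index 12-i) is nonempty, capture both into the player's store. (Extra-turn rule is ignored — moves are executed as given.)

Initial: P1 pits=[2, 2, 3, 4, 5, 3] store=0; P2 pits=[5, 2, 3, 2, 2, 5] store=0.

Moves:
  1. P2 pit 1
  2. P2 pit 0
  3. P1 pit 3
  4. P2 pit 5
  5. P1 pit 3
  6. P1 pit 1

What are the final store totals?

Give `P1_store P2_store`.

Answer: 1 1

Derivation:
Move 1: P2 pit1 -> P1=[2,2,3,4,5,3](0) P2=[5,0,4,3,2,5](0)
Move 2: P2 pit0 -> P1=[2,2,3,4,5,3](0) P2=[0,1,5,4,3,6](0)
Move 3: P1 pit3 -> P1=[2,2,3,0,6,4](1) P2=[1,1,5,4,3,6](0)
Move 4: P2 pit5 -> P1=[3,3,4,1,7,4](1) P2=[1,1,5,4,3,0](1)
Move 5: P1 pit3 -> P1=[3,3,4,0,8,4](1) P2=[1,1,5,4,3,0](1)
Move 6: P1 pit1 -> P1=[3,0,5,1,9,4](1) P2=[1,1,5,4,3,0](1)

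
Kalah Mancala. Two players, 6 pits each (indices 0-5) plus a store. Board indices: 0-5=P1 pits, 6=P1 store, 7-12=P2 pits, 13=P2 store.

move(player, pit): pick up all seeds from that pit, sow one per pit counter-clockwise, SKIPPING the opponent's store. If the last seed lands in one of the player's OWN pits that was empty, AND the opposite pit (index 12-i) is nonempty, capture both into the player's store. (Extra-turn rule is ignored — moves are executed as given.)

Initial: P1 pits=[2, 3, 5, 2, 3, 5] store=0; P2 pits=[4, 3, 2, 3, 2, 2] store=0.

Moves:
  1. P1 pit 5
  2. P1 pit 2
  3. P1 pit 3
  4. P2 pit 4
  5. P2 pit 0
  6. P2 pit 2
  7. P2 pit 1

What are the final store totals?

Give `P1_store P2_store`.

Move 1: P1 pit5 -> P1=[2,3,5,2,3,0](1) P2=[5,4,3,4,2,2](0)
Move 2: P1 pit2 -> P1=[2,3,0,3,4,1](2) P2=[6,4,3,4,2,2](0)
Move 3: P1 pit3 -> P1=[2,3,0,0,5,2](3) P2=[6,4,3,4,2,2](0)
Move 4: P2 pit4 -> P1=[2,3,0,0,5,2](3) P2=[6,4,3,4,0,3](1)
Move 5: P2 pit0 -> P1=[2,3,0,0,5,2](3) P2=[0,5,4,5,1,4](2)
Move 6: P2 pit2 -> P1=[2,3,0,0,5,2](3) P2=[0,5,0,6,2,5](3)
Move 7: P2 pit1 -> P1=[2,3,0,0,5,2](3) P2=[0,0,1,7,3,6](4)

Answer: 3 4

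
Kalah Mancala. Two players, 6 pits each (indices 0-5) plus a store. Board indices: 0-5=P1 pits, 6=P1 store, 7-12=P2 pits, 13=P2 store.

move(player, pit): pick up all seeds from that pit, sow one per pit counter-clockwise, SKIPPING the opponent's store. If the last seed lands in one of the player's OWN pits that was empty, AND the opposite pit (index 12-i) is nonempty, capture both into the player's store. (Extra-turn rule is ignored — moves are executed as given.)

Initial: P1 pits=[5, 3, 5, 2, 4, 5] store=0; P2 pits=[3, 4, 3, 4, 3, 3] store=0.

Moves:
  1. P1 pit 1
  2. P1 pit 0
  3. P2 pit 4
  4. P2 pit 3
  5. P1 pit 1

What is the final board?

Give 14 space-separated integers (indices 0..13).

Answer: 2 0 8 4 6 6 0 3 4 3 0 1 5 2

Derivation:
Move 1: P1 pit1 -> P1=[5,0,6,3,5,5](0) P2=[3,4,3,4,3,3](0)
Move 2: P1 pit0 -> P1=[0,1,7,4,6,6](0) P2=[3,4,3,4,3,3](0)
Move 3: P2 pit4 -> P1=[1,1,7,4,6,6](0) P2=[3,4,3,4,0,4](1)
Move 4: P2 pit3 -> P1=[2,1,7,4,6,6](0) P2=[3,4,3,0,1,5](2)
Move 5: P1 pit1 -> P1=[2,0,8,4,6,6](0) P2=[3,4,3,0,1,5](2)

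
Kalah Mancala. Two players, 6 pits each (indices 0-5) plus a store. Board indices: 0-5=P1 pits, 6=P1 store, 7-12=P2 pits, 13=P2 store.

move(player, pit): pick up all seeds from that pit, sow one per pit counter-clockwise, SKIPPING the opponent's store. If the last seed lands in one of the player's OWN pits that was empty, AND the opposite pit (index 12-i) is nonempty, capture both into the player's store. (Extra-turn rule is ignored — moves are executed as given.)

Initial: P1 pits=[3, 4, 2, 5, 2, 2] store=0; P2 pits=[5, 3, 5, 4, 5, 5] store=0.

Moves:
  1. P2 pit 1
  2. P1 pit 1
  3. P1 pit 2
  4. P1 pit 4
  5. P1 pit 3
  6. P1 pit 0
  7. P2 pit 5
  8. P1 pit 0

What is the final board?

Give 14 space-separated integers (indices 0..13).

Answer: 0 3 2 1 1 6 10 7 2 0 6 6 0 1

Derivation:
Move 1: P2 pit1 -> P1=[3,4,2,5,2,2](0) P2=[5,0,6,5,6,5](0)
Move 2: P1 pit1 -> P1=[3,0,3,6,3,3](0) P2=[5,0,6,5,6,5](0)
Move 3: P1 pit2 -> P1=[3,0,0,7,4,4](0) P2=[5,0,6,5,6,5](0)
Move 4: P1 pit4 -> P1=[3,0,0,7,0,5](1) P2=[6,1,6,5,6,5](0)
Move 5: P1 pit3 -> P1=[3,0,0,0,1,6](2) P2=[7,2,7,6,6,5](0)
Move 6: P1 pit0 -> P1=[0,1,1,0,1,6](10) P2=[7,2,0,6,6,5](0)
Move 7: P2 pit5 -> P1=[1,2,2,1,1,6](10) P2=[7,2,0,6,6,0](1)
Move 8: P1 pit0 -> P1=[0,3,2,1,1,6](10) P2=[7,2,0,6,6,0](1)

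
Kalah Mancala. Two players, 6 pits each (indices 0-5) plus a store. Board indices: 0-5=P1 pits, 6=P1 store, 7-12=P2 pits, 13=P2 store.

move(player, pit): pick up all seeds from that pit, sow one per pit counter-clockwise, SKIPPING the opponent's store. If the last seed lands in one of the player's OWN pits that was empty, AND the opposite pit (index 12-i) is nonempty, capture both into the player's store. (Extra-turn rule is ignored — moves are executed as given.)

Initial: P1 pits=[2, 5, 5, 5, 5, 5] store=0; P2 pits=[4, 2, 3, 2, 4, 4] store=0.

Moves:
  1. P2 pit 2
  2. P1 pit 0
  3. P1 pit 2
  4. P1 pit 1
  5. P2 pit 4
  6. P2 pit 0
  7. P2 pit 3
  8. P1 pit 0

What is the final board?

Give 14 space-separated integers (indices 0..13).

Answer: 0 2 3 7 7 7 2 0 4 1 0 2 8 3

Derivation:
Move 1: P2 pit2 -> P1=[2,5,5,5,5,5](0) P2=[4,2,0,3,5,5](0)
Move 2: P1 pit0 -> P1=[0,6,6,5,5,5](0) P2=[4,2,0,3,5,5](0)
Move 3: P1 pit2 -> P1=[0,6,0,6,6,6](1) P2=[5,3,0,3,5,5](0)
Move 4: P1 pit1 -> P1=[0,0,1,7,7,7](2) P2=[6,3,0,3,5,5](0)
Move 5: P2 pit4 -> P1=[1,1,2,7,7,7](2) P2=[6,3,0,3,0,6](1)
Move 6: P2 pit0 -> P1=[1,1,2,7,7,7](2) P2=[0,4,1,4,1,7](2)
Move 7: P2 pit3 -> P1=[2,1,2,7,7,7](2) P2=[0,4,1,0,2,8](3)
Move 8: P1 pit0 -> P1=[0,2,3,7,7,7](2) P2=[0,4,1,0,2,8](3)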